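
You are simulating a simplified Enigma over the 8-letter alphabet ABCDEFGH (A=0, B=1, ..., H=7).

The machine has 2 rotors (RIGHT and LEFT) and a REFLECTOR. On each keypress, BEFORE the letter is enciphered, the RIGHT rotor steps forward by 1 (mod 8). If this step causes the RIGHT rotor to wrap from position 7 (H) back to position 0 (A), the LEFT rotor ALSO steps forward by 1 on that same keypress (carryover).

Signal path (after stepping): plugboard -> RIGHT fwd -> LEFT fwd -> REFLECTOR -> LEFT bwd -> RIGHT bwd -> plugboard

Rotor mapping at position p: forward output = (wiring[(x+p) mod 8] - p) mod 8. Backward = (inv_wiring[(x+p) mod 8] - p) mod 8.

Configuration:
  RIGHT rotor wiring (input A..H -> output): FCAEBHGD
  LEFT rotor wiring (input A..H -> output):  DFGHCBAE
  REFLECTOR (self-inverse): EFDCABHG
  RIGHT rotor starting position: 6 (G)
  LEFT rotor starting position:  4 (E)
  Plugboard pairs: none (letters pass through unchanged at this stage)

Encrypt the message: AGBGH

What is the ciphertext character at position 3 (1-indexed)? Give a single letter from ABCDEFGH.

Char 1 ('A'): step: R->7, L=4; A->plug->A->R->E->L->H->refl->G->L'->A->R'->G->plug->G
Char 2 ('G'): step: R->0, L->5 (L advanced); G->plug->G->R->G->L->C->refl->D->L'->B->R'->E->plug->E
Char 3 ('B'): step: R->1, L=5; B->plug->B->R->H->L->F->refl->B->L'->F->R'->F->plug->F

F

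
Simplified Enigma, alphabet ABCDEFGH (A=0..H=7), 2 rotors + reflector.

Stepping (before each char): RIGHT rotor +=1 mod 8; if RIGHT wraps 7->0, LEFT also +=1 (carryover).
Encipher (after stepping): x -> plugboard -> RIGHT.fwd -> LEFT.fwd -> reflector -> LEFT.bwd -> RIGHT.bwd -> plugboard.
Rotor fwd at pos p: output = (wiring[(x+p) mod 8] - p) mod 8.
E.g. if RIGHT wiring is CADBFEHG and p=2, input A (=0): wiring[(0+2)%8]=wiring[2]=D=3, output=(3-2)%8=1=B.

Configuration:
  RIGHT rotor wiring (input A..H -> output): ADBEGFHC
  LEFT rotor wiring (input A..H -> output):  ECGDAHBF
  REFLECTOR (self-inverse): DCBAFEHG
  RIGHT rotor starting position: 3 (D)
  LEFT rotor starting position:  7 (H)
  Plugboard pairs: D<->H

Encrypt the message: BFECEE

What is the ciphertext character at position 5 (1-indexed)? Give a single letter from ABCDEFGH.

Char 1 ('B'): step: R->4, L=7; B->plug->B->R->B->L->F->refl->E->L'->E->R'->E->plug->E
Char 2 ('F'): step: R->5, L=7; F->plug->F->R->E->L->E->refl->F->L'->B->R'->H->plug->D
Char 3 ('E'): step: R->6, L=7; E->plug->E->R->D->L->H->refl->G->L'->A->R'->G->plug->G
Char 4 ('C'): step: R->7, L=7; C->plug->C->R->E->L->E->refl->F->L'->B->R'->B->plug->B
Char 5 ('E'): step: R->0, L->0 (L advanced); E->plug->E->R->G->L->B->refl->C->L'->B->R'->C->plug->C

C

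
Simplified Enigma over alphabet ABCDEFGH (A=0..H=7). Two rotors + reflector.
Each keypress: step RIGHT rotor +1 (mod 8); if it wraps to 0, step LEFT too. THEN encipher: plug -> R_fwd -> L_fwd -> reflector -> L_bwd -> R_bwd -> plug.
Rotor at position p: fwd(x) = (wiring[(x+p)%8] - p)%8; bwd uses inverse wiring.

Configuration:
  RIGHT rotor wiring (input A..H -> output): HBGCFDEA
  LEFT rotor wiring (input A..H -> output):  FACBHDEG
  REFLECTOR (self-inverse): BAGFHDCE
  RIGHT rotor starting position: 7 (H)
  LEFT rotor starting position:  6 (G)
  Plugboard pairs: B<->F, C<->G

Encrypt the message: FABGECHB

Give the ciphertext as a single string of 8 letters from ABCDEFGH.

Char 1 ('F'): step: R->0, L->7 (L advanced); F->plug->B->R->B->L->G->refl->C->L'->E->R'->G->plug->C
Char 2 ('A'): step: R->1, L=7; A->plug->A->R->A->L->H->refl->E->L'->G->R'->H->plug->H
Char 3 ('B'): step: R->2, L=7; B->plug->F->R->G->L->E->refl->H->L'->A->R'->B->plug->F
Char 4 ('G'): step: R->3, L=7; G->plug->C->R->A->L->H->refl->E->L'->G->R'->G->plug->C
Char 5 ('E'): step: R->4, L=7; E->plug->E->R->D->L->D->refl->F->L'->H->R'->B->plug->F
Char 6 ('C'): step: R->5, L=7; C->plug->G->R->F->L->A->refl->B->L'->C->R'->D->plug->D
Char 7 ('H'): step: R->6, L=7; H->plug->H->R->F->L->A->refl->B->L'->C->R'->B->plug->F
Char 8 ('B'): step: R->7, L=7; B->plug->F->R->G->L->E->refl->H->L'->A->R'->B->plug->F

Answer: CHFCFDFF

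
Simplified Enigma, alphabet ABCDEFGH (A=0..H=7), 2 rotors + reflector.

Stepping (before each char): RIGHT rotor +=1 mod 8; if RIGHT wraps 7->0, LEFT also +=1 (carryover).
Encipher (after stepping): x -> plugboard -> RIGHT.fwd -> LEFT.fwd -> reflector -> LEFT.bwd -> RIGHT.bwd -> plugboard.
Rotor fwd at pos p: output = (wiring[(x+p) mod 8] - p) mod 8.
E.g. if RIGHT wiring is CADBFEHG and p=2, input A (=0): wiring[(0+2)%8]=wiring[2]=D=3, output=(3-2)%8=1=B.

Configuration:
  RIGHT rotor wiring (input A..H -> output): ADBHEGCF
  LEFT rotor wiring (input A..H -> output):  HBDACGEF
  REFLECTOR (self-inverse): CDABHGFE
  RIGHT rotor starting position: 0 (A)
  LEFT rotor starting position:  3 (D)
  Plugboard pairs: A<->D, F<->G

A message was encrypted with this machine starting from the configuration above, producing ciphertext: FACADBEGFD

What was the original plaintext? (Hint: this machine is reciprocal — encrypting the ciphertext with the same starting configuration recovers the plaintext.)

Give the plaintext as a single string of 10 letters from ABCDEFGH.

Char 1 ('F'): step: R->1, L=3; F->plug->G->R->E->L->C->refl->A->L'->H->R'->H->plug->H
Char 2 ('A'): step: R->2, L=3; A->plug->D->R->E->L->C->refl->A->L'->H->R'->A->plug->D
Char 3 ('C'): step: R->3, L=3; C->plug->C->R->D->L->B->refl->D->L'->C->R'->E->plug->E
Char 4 ('A'): step: R->4, L=3; A->plug->D->R->B->L->H->refl->E->L'->F->R'->G->plug->F
Char 5 ('D'): step: R->5, L=3; D->plug->A->R->B->L->H->refl->E->L'->F->R'->B->plug->B
Char 6 ('B'): step: R->6, L=3; B->plug->B->R->H->L->A->refl->C->L'->E->R'->A->plug->D
Char 7 ('E'): step: R->7, L=3; E->plug->E->R->A->L->F->refl->G->L'->G->R'->A->plug->D
Char 8 ('G'): step: R->0, L->4 (L advanced); G->plug->F->R->G->L->H->refl->E->L'->H->R'->D->plug->A
Char 9 ('F'): step: R->1, L=4; F->plug->G->R->E->L->D->refl->B->L'->D->R'->D->plug->A
Char 10 ('D'): step: R->2, L=4; D->plug->A->R->H->L->E->refl->H->L'->G->R'->G->plug->F

Answer: HDEFBDDAAF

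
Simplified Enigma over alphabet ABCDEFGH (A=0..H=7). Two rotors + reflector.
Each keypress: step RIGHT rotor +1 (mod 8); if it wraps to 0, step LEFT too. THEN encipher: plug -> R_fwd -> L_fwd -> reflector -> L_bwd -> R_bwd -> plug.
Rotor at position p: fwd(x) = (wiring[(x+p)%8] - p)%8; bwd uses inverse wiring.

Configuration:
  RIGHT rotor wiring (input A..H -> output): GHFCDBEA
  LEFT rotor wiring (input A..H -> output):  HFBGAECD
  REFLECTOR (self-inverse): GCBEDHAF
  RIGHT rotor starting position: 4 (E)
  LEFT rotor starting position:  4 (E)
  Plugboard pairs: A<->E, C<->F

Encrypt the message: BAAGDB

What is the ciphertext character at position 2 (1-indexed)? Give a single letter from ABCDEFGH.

Char 1 ('B'): step: R->5, L=4; B->plug->B->R->H->L->C->refl->B->L'->F->R'->G->plug->G
Char 2 ('A'): step: R->6, L=4; A->plug->E->R->H->L->C->refl->B->L'->F->R'->G->plug->G

G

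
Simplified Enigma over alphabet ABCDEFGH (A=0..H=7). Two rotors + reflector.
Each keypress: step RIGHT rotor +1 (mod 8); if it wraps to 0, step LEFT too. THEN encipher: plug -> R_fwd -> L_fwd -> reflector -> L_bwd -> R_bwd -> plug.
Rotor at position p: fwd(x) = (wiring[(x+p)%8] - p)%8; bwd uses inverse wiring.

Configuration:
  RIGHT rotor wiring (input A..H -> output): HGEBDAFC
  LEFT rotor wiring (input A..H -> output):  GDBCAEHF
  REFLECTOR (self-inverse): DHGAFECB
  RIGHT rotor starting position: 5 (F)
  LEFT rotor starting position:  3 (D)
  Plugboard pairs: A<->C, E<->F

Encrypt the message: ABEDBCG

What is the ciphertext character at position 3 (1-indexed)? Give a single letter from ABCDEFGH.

Char 1 ('A'): step: R->6, L=3; A->plug->C->R->B->L->F->refl->E->L'->D->R'->F->plug->E
Char 2 ('B'): step: R->7, L=3; B->plug->B->R->A->L->H->refl->B->L'->C->R'->E->plug->F
Char 3 ('E'): step: R->0, L->4 (L advanced); E->plug->F->R->A->L->E->refl->F->L'->G->R'->B->plug->B

B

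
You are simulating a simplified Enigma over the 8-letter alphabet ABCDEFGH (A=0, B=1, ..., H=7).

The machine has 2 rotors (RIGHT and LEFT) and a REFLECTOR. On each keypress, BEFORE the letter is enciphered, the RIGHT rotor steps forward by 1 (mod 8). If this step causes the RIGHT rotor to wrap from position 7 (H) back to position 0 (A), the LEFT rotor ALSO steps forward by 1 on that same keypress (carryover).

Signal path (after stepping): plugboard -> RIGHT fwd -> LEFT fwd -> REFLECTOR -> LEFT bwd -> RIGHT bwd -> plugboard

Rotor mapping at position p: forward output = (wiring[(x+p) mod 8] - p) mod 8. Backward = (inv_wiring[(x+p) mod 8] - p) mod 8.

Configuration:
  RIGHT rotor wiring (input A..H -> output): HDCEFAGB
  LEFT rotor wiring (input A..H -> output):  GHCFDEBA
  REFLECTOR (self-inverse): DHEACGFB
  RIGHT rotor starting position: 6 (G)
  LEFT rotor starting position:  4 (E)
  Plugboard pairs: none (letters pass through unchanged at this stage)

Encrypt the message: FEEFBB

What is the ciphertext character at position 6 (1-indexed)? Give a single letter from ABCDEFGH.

Char 1 ('F'): step: R->7, L=4; F->plug->F->R->G->L->G->refl->F->L'->C->R'->A->plug->A
Char 2 ('E'): step: R->0, L->5 (L advanced); E->plug->E->R->F->L->F->refl->G->L'->H->R'->A->plug->A
Char 3 ('E'): step: R->1, L=5; E->plug->E->R->H->L->G->refl->F->L'->F->R'->F->plug->F
Char 4 ('F'): step: R->2, L=5; F->plug->F->R->H->L->G->refl->F->L'->F->R'->G->plug->G
Char 5 ('B'): step: R->3, L=5; B->plug->B->R->C->L->D->refl->A->L'->G->R'->E->plug->E
Char 6 ('B'): step: R->4, L=5; B->plug->B->R->E->L->C->refl->E->L'->B->R'->A->plug->A

A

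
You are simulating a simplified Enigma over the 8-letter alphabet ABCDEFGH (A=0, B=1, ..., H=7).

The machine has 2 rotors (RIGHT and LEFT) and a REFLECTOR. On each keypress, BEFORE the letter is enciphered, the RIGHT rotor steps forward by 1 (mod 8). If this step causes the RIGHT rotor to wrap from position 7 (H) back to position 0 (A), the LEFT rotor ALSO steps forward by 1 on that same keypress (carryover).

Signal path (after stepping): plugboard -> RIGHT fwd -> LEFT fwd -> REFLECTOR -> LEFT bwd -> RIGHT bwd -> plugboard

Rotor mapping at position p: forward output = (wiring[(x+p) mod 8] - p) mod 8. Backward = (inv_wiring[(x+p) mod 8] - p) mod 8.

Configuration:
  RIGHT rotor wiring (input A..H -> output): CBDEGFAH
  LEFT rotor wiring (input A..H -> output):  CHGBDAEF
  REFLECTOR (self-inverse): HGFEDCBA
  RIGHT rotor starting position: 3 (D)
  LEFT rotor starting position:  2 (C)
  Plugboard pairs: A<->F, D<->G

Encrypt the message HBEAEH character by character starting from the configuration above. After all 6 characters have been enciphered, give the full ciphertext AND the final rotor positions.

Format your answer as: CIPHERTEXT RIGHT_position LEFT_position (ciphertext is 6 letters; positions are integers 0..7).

Answer: ACDGHG 1 3

Derivation:
Char 1 ('H'): step: R->4, L=2; H->plug->H->R->A->L->E->refl->D->L'->F->R'->F->plug->A
Char 2 ('B'): step: R->5, L=2; B->plug->B->R->D->L->G->refl->B->L'->C->R'->C->plug->C
Char 3 ('E'): step: R->6, L=2; E->plug->E->R->F->L->D->refl->E->L'->A->R'->G->plug->D
Char 4 ('A'): step: R->7, L=2; A->plug->F->R->H->L->F->refl->C->L'->E->R'->D->plug->G
Char 5 ('E'): step: R->0, L->3 (L advanced); E->plug->E->R->G->L->E->refl->D->L'->H->R'->H->plug->H
Char 6 ('H'): step: R->1, L=3; H->plug->H->R->B->L->A->refl->H->L'->F->R'->D->plug->G
Final: ciphertext=ACDGHG, RIGHT=1, LEFT=3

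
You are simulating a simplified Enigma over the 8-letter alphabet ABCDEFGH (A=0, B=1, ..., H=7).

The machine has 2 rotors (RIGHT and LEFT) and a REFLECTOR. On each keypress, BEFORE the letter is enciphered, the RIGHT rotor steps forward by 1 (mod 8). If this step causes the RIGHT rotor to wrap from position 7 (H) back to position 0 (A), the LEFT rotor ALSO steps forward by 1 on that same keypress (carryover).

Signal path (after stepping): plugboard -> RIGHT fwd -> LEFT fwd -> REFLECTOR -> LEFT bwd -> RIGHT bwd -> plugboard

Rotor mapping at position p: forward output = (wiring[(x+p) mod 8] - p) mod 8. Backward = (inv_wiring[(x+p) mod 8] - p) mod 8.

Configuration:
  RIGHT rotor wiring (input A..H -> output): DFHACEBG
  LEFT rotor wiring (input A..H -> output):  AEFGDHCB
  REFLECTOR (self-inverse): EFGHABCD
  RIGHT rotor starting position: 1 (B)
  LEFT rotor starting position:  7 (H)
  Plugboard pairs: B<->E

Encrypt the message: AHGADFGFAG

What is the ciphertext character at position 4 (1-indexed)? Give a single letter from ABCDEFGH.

Char 1 ('A'): step: R->2, L=7; A->plug->A->R->F->L->E->refl->A->L'->G->R'->B->plug->E
Char 2 ('H'): step: R->3, L=7; H->plug->H->R->E->L->H->refl->D->L'->H->R'->B->plug->E
Char 3 ('G'): step: R->4, L=7; G->plug->G->R->D->L->G->refl->C->L'->A->R'->B->plug->E
Char 4 ('A'): step: R->5, L=7; A->plug->A->R->H->L->D->refl->H->L'->E->R'->B->plug->E

E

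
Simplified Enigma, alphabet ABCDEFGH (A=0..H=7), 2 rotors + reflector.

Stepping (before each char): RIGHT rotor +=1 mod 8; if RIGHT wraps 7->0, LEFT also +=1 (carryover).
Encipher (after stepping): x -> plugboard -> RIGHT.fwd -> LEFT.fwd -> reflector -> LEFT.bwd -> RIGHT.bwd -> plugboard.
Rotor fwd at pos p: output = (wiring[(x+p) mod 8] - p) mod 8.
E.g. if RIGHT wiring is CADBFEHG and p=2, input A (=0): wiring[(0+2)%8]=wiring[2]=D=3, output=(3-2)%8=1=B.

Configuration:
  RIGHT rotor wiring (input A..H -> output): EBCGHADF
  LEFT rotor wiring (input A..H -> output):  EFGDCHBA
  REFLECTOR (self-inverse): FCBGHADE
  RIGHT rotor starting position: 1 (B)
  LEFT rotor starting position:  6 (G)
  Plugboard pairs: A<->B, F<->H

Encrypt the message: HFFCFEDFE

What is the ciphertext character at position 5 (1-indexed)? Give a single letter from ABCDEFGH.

Char 1 ('H'): step: R->2, L=6; H->plug->F->R->D->L->H->refl->E->L'->G->R'->D->plug->D
Char 2 ('F'): step: R->3, L=6; F->plug->H->R->H->L->B->refl->C->L'->B->R'->F->plug->H
Char 3 ('F'): step: R->4, L=6; F->plug->H->R->C->L->G->refl->D->L'->A->R'->E->plug->E
Char 4 ('C'): step: R->5, L=6; C->plug->C->R->A->L->D->refl->G->L'->C->R'->H->plug->F
Char 5 ('F'): step: R->6, L=6; F->plug->H->R->C->L->G->refl->D->L'->A->R'->F->plug->H

H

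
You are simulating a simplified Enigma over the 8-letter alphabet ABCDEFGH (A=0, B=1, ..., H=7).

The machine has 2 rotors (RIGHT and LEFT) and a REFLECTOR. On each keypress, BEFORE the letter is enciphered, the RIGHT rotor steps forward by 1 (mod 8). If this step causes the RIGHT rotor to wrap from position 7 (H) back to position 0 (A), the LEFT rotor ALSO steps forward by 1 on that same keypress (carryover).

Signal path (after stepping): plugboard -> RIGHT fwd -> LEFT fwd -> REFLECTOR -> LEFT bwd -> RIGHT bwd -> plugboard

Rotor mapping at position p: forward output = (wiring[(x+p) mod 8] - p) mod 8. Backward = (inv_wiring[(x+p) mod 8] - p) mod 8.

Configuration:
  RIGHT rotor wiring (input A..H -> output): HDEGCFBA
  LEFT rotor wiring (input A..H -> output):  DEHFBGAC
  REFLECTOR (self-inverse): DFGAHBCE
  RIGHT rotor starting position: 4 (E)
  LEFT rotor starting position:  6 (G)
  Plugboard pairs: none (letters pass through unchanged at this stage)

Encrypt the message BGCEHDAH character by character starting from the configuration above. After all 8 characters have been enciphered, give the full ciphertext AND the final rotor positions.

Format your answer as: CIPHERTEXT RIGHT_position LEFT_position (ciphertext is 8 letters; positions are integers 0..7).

Char 1 ('B'): step: R->5, L=6; B->plug->B->R->E->L->B->refl->F->L'->C->R'->D->plug->D
Char 2 ('G'): step: R->6, L=6; G->plug->G->R->E->L->B->refl->F->L'->C->R'->B->plug->B
Char 3 ('C'): step: R->7, L=6; C->plug->C->R->E->L->B->refl->F->L'->C->R'->H->plug->H
Char 4 ('E'): step: R->0, L->7 (L advanced); E->plug->E->R->C->L->F->refl->B->L'->H->R'->A->plug->A
Char 5 ('H'): step: R->1, L=7; H->plug->H->R->G->L->H->refl->E->L'->B->R'->D->plug->D
Char 6 ('D'): step: R->2, L=7; D->plug->D->R->D->L->A->refl->D->L'->A->R'->C->plug->C
Char 7 ('A'): step: R->3, L=7; A->plug->A->R->D->L->A->refl->D->L'->A->R'->G->plug->G
Char 8 ('H'): step: R->4, L=7; H->plug->H->R->C->L->F->refl->B->L'->H->R'->F->plug->F
Final: ciphertext=DBHADCGF, RIGHT=4, LEFT=7

Answer: DBHADCGF 4 7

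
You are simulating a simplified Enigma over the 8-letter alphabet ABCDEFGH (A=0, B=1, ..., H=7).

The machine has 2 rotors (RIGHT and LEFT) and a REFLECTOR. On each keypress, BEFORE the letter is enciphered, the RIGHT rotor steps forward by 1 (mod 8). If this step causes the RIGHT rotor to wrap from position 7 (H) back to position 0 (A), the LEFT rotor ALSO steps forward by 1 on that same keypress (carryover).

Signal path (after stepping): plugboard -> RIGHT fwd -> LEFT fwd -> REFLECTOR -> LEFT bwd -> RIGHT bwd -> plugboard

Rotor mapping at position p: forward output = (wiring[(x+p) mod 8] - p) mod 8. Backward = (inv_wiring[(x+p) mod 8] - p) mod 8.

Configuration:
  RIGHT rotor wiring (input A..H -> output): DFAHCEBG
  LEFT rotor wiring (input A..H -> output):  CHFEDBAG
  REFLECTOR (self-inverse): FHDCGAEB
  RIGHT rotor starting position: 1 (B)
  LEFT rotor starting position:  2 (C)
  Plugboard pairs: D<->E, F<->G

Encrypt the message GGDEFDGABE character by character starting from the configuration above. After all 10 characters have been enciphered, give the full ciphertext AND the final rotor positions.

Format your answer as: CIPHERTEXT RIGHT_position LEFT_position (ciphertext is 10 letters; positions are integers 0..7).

Answer: BCAACEEBCF 3 3

Derivation:
Char 1 ('G'): step: R->2, L=2; G->plug->F->R->E->L->G->refl->E->L'->F->R'->B->plug->B
Char 2 ('G'): step: R->3, L=2; G->plug->F->R->A->L->D->refl->C->L'->B->R'->C->plug->C
Char 3 ('D'): step: R->4, L=2; D->plug->E->R->H->L->F->refl->A->L'->G->R'->A->plug->A
Char 4 ('E'): step: R->5, L=2; E->plug->D->R->G->L->A->refl->F->L'->H->R'->A->plug->A
Char 5 ('F'): step: R->6, L=2; F->plug->G->R->E->L->G->refl->E->L'->F->R'->C->plug->C
Char 6 ('D'): step: R->7, L=2; D->plug->E->R->A->L->D->refl->C->L'->B->R'->D->plug->E
Char 7 ('G'): step: R->0, L->3 (L advanced); G->plug->F->R->E->L->D->refl->C->L'->H->R'->D->plug->E
Char 8 ('A'): step: R->1, L=3; A->plug->A->R->E->L->D->refl->C->L'->H->R'->B->plug->B
Char 9 ('B'): step: R->2, L=3; B->plug->B->R->F->L->H->refl->B->L'->A->R'->C->plug->C
Char 10 ('E'): step: R->3, L=3; E->plug->D->R->G->L->E->refl->G->L'->C->R'->G->plug->F
Final: ciphertext=BCAACEEBCF, RIGHT=3, LEFT=3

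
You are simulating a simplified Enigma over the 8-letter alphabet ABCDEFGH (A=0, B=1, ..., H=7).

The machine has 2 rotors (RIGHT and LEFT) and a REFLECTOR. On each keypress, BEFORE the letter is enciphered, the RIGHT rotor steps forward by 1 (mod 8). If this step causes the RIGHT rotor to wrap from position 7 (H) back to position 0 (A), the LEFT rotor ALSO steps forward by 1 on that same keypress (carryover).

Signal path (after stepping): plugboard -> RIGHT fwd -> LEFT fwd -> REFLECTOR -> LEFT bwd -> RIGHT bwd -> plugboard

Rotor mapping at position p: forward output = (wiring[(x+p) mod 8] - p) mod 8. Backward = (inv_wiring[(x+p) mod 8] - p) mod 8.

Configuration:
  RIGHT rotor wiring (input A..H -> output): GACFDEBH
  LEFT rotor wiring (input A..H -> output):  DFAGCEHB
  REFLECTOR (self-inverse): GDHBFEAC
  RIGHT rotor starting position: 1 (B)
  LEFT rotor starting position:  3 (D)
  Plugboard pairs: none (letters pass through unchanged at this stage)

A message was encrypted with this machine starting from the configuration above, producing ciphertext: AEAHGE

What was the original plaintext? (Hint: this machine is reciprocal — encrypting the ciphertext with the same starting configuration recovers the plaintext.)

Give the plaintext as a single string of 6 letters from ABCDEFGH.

Char 1 ('A'): step: R->2, L=3; A->plug->A->R->A->L->D->refl->B->L'->C->R'->D->plug->D
Char 2 ('E'): step: R->3, L=3; E->plug->E->R->E->L->G->refl->A->L'->F->R'->G->plug->G
Char 3 ('A'): step: R->4, L=3; A->plug->A->R->H->L->F->refl->E->L'->D->R'->D->plug->D
Char 4 ('H'): step: R->5, L=3; H->plug->H->R->G->L->C->refl->H->L'->B->R'->D->plug->D
Char 5 ('G'): step: R->6, L=3; G->plug->G->R->F->L->A->refl->G->L'->E->R'->E->plug->E
Char 6 ('E'): step: R->7, L=3; E->plug->E->R->G->L->C->refl->H->L'->B->R'->C->plug->C

Answer: DGDDEC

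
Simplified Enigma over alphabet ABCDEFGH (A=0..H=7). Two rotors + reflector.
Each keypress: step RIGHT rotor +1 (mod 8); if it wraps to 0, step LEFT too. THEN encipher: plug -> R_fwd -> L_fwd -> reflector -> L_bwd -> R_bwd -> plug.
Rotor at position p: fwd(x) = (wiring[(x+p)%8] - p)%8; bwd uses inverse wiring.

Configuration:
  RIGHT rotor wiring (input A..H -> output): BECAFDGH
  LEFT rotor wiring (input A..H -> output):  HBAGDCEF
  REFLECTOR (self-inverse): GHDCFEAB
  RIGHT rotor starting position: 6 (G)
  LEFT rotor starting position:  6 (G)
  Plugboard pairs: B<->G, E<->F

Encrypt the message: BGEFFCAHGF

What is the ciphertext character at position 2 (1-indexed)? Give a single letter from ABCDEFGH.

Char 1 ('B'): step: R->7, L=6; B->plug->G->R->E->L->C->refl->D->L'->D->R'->D->plug->D
Char 2 ('G'): step: R->0, L->7 (L advanced); G->plug->B->R->E->L->H->refl->B->L'->D->R'->F->plug->E

E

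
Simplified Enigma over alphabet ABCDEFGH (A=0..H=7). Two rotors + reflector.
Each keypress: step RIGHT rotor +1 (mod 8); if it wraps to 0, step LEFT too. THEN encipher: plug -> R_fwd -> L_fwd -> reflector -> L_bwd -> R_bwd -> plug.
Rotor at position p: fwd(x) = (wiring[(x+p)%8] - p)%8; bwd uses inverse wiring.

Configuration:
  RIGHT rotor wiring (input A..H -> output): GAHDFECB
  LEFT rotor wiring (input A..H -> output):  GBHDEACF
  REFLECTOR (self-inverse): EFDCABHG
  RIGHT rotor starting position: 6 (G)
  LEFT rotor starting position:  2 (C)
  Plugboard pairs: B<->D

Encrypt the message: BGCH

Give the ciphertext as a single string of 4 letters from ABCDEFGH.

Answer: CHFC

Derivation:
Char 1 ('B'): step: R->7, L=2; B->plug->D->R->A->L->F->refl->B->L'->B->R'->C->plug->C
Char 2 ('G'): step: R->0, L->3 (L advanced); G->plug->G->R->C->L->F->refl->B->L'->B->R'->H->plug->H
Char 3 ('C'): step: R->1, L=3; C->plug->C->R->C->L->F->refl->B->L'->B->R'->F->plug->F
Char 4 ('H'): step: R->2, L=3; H->plug->H->R->G->L->G->refl->H->L'->D->R'->C->plug->C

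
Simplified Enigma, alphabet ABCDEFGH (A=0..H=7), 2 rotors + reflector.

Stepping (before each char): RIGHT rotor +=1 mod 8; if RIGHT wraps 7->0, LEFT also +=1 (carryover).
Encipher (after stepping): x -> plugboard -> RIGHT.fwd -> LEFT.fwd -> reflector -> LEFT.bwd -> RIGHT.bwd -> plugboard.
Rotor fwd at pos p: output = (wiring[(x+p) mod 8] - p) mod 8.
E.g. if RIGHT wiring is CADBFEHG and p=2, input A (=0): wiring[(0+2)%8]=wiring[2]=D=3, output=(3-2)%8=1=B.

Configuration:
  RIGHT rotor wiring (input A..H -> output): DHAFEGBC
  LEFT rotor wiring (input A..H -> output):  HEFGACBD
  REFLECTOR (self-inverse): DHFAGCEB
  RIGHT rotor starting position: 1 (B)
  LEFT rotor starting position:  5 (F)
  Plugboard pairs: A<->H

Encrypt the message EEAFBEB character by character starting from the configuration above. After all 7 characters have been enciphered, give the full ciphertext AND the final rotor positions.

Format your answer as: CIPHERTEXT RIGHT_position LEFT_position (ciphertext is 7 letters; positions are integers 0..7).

Char 1 ('E'): step: R->2, L=5; E->plug->E->R->H->L->D->refl->A->L'->F->R'->H->plug->A
Char 2 ('E'): step: R->3, L=5; E->plug->E->R->H->L->D->refl->A->L'->F->R'->H->plug->A
Char 3 ('A'): step: R->4, L=5; A->plug->H->R->B->L->E->refl->G->L'->C->R'->B->plug->B
Char 4 ('F'): step: R->5, L=5; F->plug->F->R->D->L->C->refl->F->L'->A->R'->G->plug->G
Char 5 ('B'): step: R->6, L=5; B->plug->B->R->E->L->H->refl->B->L'->G->R'->G->plug->G
Char 6 ('E'): step: R->7, L=5; E->plug->E->R->G->L->B->refl->H->L'->E->R'->B->plug->B
Char 7 ('B'): step: R->0, L->6 (L advanced); B->plug->B->R->H->L->E->refl->G->L'->D->R'->A->plug->H
Final: ciphertext=AABGGBH, RIGHT=0, LEFT=6

Answer: AABGGBH 0 6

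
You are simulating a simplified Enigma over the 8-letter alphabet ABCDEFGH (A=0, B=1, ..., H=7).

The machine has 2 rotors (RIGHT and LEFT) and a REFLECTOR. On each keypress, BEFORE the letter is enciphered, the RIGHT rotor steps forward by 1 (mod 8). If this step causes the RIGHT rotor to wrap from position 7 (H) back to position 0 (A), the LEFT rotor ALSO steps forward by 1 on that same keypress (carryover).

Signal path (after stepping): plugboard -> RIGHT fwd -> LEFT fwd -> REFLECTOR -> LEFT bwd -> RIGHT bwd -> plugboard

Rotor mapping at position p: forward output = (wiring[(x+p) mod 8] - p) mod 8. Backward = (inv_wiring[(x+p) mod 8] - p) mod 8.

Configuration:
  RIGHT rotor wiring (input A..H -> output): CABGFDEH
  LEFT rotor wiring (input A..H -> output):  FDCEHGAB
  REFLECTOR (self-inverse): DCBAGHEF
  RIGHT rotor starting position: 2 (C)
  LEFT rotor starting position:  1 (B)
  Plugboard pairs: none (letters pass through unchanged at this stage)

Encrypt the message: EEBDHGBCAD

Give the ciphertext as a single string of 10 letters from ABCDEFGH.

Answer: GHEAGFGBEF

Derivation:
Char 1 ('E'): step: R->3, L=1; E->plug->E->R->E->L->F->refl->H->L'->F->R'->G->plug->G
Char 2 ('E'): step: R->4, L=1; E->plug->E->R->G->L->A->refl->D->L'->C->R'->H->plug->H
Char 3 ('B'): step: R->5, L=1; B->plug->B->R->H->L->E->refl->G->L'->D->R'->E->plug->E
Char 4 ('D'): step: R->6, L=1; D->plug->D->R->C->L->D->refl->A->L'->G->R'->A->plug->A
Char 5 ('H'): step: R->7, L=1; H->plug->H->R->F->L->H->refl->F->L'->E->R'->G->plug->G
Char 6 ('G'): step: R->0, L->2 (L advanced); G->plug->G->R->E->L->G->refl->E->L'->D->R'->F->plug->F
Char 7 ('B'): step: R->1, L=2; B->plug->B->R->A->L->A->refl->D->L'->G->R'->G->plug->G
Char 8 ('C'): step: R->2, L=2; C->plug->C->R->D->L->E->refl->G->L'->E->R'->B->plug->B
Char 9 ('A'): step: R->3, L=2; A->plug->A->R->D->L->E->refl->G->L'->E->R'->E->plug->E
Char 10 ('D'): step: R->4, L=2; D->plug->D->R->D->L->E->refl->G->L'->E->R'->F->plug->F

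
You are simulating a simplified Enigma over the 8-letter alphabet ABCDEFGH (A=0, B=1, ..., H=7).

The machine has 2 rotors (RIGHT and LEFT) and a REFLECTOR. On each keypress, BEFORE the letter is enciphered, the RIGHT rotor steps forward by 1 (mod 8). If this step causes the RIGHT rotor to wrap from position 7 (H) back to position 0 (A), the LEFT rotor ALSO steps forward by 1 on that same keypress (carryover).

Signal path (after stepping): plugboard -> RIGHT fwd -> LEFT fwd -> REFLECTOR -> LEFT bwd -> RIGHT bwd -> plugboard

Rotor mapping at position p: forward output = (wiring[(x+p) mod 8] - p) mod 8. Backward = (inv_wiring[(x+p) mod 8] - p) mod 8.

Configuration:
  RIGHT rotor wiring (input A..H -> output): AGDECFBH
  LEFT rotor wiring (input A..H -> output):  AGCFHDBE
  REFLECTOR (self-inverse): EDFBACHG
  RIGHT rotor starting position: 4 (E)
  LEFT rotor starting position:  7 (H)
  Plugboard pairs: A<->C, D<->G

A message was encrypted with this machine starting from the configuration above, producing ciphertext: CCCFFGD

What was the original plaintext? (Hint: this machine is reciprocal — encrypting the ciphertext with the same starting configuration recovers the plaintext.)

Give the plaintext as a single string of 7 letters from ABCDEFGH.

Answer: DBABHBA

Derivation:
Char 1 ('C'): step: R->5, L=7; C->plug->A->R->A->L->F->refl->C->L'->H->R'->G->plug->D
Char 2 ('C'): step: R->6, L=7; C->plug->A->R->D->L->D->refl->B->L'->B->R'->B->plug->B
Char 3 ('C'): step: R->7, L=7; C->plug->A->R->A->L->F->refl->C->L'->H->R'->C->plug->A
Char 4 ('F'): step: R->0, L->0 (L advanced); F->plug->F->R->F->L->D->refl->B->L'->G->R'->B->plug->B
Char 5 ('F'): step: R->1, L=0; F->plug->F->R->A->L->A->refl->E->L'->H->R'->H->plug->H
Char 6 ('G'): step: R->2, L=0; G->plug->D->R->D->L->F->refl->C->L'->C->R'->B->plug->B
Char 7 ('D'): step: R->3, L=0; D->plug->G->R->D->L->F->refl->C->L'->C->R'->C->plug->A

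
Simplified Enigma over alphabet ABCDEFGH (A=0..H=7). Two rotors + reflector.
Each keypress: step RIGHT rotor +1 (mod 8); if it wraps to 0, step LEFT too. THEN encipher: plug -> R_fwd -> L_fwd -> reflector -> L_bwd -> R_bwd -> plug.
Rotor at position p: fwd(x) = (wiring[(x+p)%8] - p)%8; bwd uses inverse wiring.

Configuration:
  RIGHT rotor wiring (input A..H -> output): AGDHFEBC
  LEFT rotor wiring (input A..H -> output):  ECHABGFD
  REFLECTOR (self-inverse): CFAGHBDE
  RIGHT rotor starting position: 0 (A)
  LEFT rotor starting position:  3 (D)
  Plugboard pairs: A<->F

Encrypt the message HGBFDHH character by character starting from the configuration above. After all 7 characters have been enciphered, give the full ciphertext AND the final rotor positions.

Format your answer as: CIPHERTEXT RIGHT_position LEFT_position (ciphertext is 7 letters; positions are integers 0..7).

Answer: CECABGB 7 3

Derivation:
Char 1 ('H'): step: R->1, L=3; H->plug->H->R->H->L->E->refl->H->L'->G->R'->C->plug->C
Char 2 ('G'): step: R->2, L=3; G->plug->G->R->G->L->H->refl->E->L'->H->R'->E->plug->E
Char 3 ('B'): step: R->3, L=3; B->plug->B->R->C->L->D->refl->G->L'->B->R'->C->plug->C
Char 4 ('F'): step: R->4, L=3; F->plug->A->R->B->L->G->refl->D->L'->C->R'->F->plug->A
Char 5 ('D'): step: R->5, L=3; D->plug->D->R->D->L->C->refl->A->L'->E->R'->B->plug->B
Char 6 ('H'): step: R->6, L=3; H->plug->H->R->G->L->H->refl->E->L'->H->R'->G->plug->G
Char 7 ('H'): step: R->7, L=3; H->plug->H->R->C->L->D->refl->G->L'->B->R'->B->plug->B
Final: ciphertext=CECABGB, RIGHT=7, LEFT=3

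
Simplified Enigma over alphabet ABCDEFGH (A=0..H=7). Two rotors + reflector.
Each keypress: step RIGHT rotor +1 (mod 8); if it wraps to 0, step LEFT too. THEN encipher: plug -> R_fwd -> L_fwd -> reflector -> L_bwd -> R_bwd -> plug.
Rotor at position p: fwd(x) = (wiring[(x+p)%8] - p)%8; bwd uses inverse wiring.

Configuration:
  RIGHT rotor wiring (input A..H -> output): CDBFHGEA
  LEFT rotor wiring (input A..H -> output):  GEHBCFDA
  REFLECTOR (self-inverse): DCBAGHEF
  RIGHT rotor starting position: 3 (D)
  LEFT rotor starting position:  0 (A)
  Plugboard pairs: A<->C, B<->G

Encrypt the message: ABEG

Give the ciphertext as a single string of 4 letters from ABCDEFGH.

Char 1 ('A'): step: R->4, L=0; A->plug->C->R->A->L->G->refl->E->L'->B->R'->H->plug->H
Char 2 ('B'): step: R->5, L=0; B->plug->G->R->A->L->G->refl->E->L'->B->R'->A->plug->C
Char 3 ('E'): step: R->6, L=0; E->plug->E->R->D->L->B->refl->C->L'->E->R'->C->plug->A
Char 4 ('G'): step: R->7, L=0; G->plug->B->R->D->L->B->refl->C->L'->E->R'->C->plug->A

Answer: HCAA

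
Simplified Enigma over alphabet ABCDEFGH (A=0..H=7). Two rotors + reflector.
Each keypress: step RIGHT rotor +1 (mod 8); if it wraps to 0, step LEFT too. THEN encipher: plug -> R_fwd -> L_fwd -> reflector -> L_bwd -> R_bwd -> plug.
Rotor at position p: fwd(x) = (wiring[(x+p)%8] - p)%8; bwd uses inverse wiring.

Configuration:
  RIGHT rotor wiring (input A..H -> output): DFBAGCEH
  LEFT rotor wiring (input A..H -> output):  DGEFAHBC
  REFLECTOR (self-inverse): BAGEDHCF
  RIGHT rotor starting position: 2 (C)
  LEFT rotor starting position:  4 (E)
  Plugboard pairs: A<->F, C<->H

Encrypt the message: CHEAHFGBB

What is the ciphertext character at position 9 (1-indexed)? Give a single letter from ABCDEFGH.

Char 1 ('C'): step: R->3, L=4; C->plug->H->R->G->L->A->refl->B->L'->H->R'->C->plug->H
Char 2 ('H'): step: R->4, L=4; H->plug->C->R->A->L->E->refl->D->L'->B->R'->F->plug->A
Char 3 ('E'): step: R->5, L=4; E->plug->E->R->A->L->E->refl->D->L'->B->R'->H->plug->C
Char 4 ('A'): step: R->6, L=4; A->plug->F->R->C->L->F->refl->H->L'->E->R'->H->plug->C
Char 5 ('H'): step: R->7, L=4; H->plug->C->R->G->L->A->refl->B->L'->H->R'->F->plug->A
Char 6 ('F'): step: R->0, L->5 (L advanced); F->plug->A->R->D->L->G->refl->C->L'->A->R'->D->plug->D
Char 7 ('G'): step: R->1, L=5; G->plug->G->R->G->L->A->refl->B->L'->E->R'->A->plug->F
Char 8 ('B'): step: R->2, L=5; B->plug->B->R->G->L->A->refl->B->L'->E->R'->C->plug->H
Char 9 ('B'): step: R->3, L=5; B->plug->B->R->D->L->G->refl->C->L'->A->R'->F->plug->A

A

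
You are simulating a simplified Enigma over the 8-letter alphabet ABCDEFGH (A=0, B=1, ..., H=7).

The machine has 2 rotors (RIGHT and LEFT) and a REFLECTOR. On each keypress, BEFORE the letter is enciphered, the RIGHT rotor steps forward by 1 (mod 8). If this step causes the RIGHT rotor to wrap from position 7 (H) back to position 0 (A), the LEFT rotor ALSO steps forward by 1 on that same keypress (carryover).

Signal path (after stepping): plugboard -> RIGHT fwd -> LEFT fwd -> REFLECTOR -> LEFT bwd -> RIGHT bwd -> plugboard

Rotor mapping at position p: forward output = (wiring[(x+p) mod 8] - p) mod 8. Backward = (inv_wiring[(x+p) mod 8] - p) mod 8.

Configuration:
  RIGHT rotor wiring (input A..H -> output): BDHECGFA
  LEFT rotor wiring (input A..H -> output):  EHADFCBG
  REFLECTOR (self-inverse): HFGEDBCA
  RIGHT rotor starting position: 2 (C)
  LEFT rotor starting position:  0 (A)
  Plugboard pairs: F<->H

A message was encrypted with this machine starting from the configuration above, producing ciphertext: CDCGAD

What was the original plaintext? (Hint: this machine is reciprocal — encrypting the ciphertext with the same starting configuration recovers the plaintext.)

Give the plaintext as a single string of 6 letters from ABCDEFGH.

Char 1 ('C'): step: R->3, L=0; C->plug->C->R->D->L->D->refl->E->L'->A->R'->G->plug->G
Char 2 ('D'): step: R->4, L=0; D->plug->D->R->E->L->F->refl->B->L'->G->R'->A->plug->A
Char 3 ('C'): step: R->5, L=0; C->plug->C->R->D->L->D->refl->E->L'->A->R'->B->plug->B
Char 4 ('G'): step: R->6, L=0; G->plug->G->R->E->L->F->refl->B->L'->G->R'->F->plug->H
Char 5 ('A'): step: R->7, L=0; A->plug->A->R->B->L->H->refl->A->L'->C->R'->B->plug->B
Char 6 ('D'): step: R->0, L->1 (L advanced); D->plug->D->R->E->L->B->refl->F->L'->G->R'->F->plug->H

Answer: GABHBH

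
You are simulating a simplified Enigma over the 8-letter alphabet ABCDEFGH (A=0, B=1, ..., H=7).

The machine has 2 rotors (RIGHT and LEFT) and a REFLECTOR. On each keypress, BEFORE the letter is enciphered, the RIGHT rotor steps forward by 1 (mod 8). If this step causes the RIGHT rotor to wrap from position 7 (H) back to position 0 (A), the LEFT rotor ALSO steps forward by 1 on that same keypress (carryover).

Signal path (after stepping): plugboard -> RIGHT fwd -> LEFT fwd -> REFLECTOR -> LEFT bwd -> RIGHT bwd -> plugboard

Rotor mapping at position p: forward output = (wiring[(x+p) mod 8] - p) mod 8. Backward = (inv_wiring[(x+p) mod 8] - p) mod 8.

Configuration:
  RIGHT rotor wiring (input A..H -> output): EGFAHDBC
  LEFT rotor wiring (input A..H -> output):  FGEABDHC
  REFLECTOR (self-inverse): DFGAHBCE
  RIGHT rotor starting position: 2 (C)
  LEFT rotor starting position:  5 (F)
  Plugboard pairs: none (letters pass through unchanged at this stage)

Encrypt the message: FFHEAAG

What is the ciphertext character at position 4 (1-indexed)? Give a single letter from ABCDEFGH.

Char 1 ('F'): step: R->3, L=5; F->plug->F->R->B->L->C->refl->G->L'->A->R'->C->plug->C
Char 2 ('F'): step: R->4, L=5; F->plug->F->R->C->L->F->refl->B->L'->E->R'->H->plug->H
Char 3 ('H'): step: R->5, L=5; H->plug->H->R->C->L->F->refl->B->L'->E->R'->B->plug->B
Char 4 ('E'): step: R->6, L=5; E->plug->E->R->H->L->E->refl->H->L'->F->R'->H->plug->H

H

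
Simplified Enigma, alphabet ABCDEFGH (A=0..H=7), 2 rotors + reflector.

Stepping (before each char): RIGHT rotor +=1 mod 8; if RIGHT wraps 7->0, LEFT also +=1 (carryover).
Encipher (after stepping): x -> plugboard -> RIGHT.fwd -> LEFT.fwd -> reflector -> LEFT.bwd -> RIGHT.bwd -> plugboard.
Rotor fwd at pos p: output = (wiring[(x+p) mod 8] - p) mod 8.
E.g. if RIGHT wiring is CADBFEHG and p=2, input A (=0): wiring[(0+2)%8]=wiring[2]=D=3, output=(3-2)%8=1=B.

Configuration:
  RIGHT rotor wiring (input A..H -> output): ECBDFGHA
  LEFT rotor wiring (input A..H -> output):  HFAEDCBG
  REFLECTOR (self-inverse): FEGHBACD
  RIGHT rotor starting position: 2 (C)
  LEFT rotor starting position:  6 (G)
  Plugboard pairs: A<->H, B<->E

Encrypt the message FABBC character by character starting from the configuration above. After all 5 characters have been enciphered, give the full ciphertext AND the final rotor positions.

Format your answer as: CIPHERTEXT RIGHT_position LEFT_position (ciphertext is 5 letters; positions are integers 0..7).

Char 1 ('F'): step: R->3, L=6; F->plug->F->R->B->L->A->refl->F->L'->G->R'->H->plug->A
Char 2 ('A'): step: R->4, L=6; A->plug->H->R->H->L->E->refl->B->L'->C->R'->B->plug->E
Char 3 ('B'): step: R->5, L=6; B->plug->E->R->F->L->G->refl->C->L'->E->R'->F->plug->F
Char 4 ('B'): step: R->6, L=6; B->plug->E->R->D->L->H->refl->D->L'->A->R'->H->plug->A
Char 5 ('C'): step: R->7, L=6; C->plug->C->R->D->L->H->refl->D->L'->A->R'->H->plug->A
Final: ciphertext=AEFAA, RIGHT=7, LEFT=6

Answer: AEFAA 7 6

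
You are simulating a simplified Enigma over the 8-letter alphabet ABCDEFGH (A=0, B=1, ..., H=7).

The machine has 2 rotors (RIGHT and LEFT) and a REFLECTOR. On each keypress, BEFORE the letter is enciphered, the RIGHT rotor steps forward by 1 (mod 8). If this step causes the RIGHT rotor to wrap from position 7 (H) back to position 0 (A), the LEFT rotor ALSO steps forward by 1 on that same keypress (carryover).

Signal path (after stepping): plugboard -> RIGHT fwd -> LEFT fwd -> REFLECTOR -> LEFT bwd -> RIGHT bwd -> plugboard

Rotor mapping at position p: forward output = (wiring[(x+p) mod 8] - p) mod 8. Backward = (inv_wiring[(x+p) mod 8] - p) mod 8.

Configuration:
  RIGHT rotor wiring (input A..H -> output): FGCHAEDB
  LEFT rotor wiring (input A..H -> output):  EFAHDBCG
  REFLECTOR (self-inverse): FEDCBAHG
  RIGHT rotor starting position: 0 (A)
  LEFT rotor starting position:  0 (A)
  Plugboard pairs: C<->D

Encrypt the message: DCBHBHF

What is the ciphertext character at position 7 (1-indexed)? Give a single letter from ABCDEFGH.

Char 1 ('D'): step: R->1, L=0; D->plug->C->R->G->L->C->refl->D->L'->E->R'->H->plug->H
Char 2 ('C'): step: R->2, L=0; C->plug->D->R->C->L->A->refl->F->L'->B->R'->E->plug->E
Char 3 ('B'): step: R->3, L=0; B->plug->B->R->F->L->B->refl->E->L'->A->R'->D->plug->C
Char 4 ('H'): step: R->4, L=0; H->plug->H->R->D->L->H->refl->G->L'->H->R'->C->plug->D
Char 5 ('B'): step: R->5, L=0; B->plug->B->R->G->L->C->refl->D->L'->E->R'->C->plug->D
Char 6 ('H'): step: R->6, L=0; H->plug->H->R->G->L->C->refl->D->L'->E->R'->E->plug->E
Char 7 ('F'): step: R->7, L=0; F->plug->F->R->B->L->F->refl->A->L'->C->R'->A->plug->A

A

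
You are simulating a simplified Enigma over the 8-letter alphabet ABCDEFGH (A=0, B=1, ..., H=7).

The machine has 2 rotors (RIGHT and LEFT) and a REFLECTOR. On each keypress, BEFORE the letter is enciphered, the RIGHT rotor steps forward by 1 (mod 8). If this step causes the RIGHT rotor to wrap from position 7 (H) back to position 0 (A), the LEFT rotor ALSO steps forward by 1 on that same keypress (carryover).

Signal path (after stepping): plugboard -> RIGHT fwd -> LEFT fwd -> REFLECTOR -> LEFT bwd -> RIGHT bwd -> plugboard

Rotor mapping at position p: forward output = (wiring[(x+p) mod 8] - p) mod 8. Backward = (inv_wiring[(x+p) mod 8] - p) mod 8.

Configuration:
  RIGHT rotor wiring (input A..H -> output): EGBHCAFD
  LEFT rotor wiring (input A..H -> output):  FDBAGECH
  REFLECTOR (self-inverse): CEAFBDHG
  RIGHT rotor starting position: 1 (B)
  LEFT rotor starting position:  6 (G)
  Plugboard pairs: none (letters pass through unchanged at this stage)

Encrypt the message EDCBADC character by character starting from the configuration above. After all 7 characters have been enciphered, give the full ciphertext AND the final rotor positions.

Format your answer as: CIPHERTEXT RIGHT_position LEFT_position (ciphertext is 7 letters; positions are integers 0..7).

Char 1 ('E'): step: R->2, L=6; E->plug->E->R->D->L->F->refl->D->L'->E->R'->H->plug->H
Char 2 ('D'): step: R->3, L=6; D->plug->D->R->C->L->H->refl->G->L'->H->R'->B->plug->B
Char 3 ('C'): step: R->4, L=6; C->plug->C->R->B->L->B->refl->E->L'->A->R'->E->plug->E
Char 4 ('B'): step: R->5, L=6; B->plug->B->R->A->L->E->refl->B->L'->B->R'->E->plug->E
Char 5 ('A'): step: R->6, L=6; A->plug->A->R->H->L->G->refl->H->L'->C->R'->H->plug->H
Char 6 ('D'): step: R->7, L=6; D->plug->D->R->C->L->H->refl->G->L'->H->R'->C->plug->C
Char 7 ('C'): step: R->0, L->7 (L advanced); C->plug->C->R->B->L->G->refl->H->L'->F->R'->G->plug->G
Final: ciphertext=HBEEHCG, RIGHT=0, LEFT=7

Answer: HBEEHCG 0 7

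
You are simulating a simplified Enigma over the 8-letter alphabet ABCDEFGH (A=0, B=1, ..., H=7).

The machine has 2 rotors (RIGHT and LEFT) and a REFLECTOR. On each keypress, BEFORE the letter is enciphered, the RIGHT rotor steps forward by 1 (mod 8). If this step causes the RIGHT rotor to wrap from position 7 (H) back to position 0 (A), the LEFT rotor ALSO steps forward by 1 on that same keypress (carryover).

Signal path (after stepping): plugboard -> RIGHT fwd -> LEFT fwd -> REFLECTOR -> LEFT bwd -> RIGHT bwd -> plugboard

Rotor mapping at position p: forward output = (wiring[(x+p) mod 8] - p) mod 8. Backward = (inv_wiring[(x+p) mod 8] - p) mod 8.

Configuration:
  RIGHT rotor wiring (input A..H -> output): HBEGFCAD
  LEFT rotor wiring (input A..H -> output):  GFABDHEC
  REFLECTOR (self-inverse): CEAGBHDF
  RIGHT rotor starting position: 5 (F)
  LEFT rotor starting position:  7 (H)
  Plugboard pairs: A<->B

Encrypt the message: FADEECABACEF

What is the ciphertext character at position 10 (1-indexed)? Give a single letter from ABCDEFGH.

Char 1 ('F'): step: R->6, L=7; F->plug->F->R->A->L->D->refl->G->L'->C->R'->A->plug->B
Char 2 ('A'): step: R->7, L=7; A->plug->B->R->A->L->D->refl->G->L'->C->R'->C->plug->C
Char 3 ('D'): step: R->0, L->0 (L advanced); D->plug->D->R->G->L->E->refl->B->L'->D->R'->H->plug->H
Char 4 ('E'): step: R->1, L=0; E->plug->E->R->B->L->F->refl->H->L'->F->R'->C->plug->C
Char 5 ('E'): step: R->2, L=0; E->plug->E->R->G->L->E->refl->B->L'->D->R'->C->plug->C
Char 6 ('C'): step: R->3, L=0; C->plug->C->R->H->L->C->refl->A->L'->C->R'->B->plug->A
Char 7 ('A'): step: R->4, L=0; A->plug->B->R->G->L->E->refl->B->L'->D->R'->E->plug->E
Char 8 ('B'): step: R->5, L=0; B->plug->A->R->F->L->H->refl->F->L'->B->R'->G->plug->G
Char 9 ('A'): step: R->6, L=0; A->plug->B->R->F->L->H->refl->F->L'->B->R'->C->plug->C
Char 10 ('C'): step: R->7, L=0; C->plug->C->R->C->L->A->refl->C->L'->H->R'->E->plug->E

E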